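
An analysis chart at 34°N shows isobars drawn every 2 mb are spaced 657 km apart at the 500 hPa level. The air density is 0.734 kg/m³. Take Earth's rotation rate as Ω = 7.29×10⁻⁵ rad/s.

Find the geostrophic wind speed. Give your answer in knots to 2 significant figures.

9.9 knots

Coriolis parameter at 34°N:
f = 2Ω sin φ = 2 × 7.29×10⁻⁵ × sin 34° = 8.15×10⁻⁵ s⁻¹
Pressure gradient: |∂P/∂n| = 200 Pa / 657000 m = 3.04×10⁻⁴ Pa/m
Geostrophic balance (pressure-gradient force = Coriolis force):
V_g = (1/(fρ)) |∂P/∂n| = 3.04×10⁻⁴ / (8.15×10⁻⁵ × 0.734) = 5.09 m/s
Converting: 5.09 m/s × 1.944 = 9.9 knots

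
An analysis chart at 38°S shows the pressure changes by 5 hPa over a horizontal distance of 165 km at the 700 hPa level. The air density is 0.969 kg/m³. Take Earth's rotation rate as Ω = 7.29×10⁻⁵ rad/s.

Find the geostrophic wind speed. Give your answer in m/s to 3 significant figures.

34.8 m/s

Coriolis parameter at 38°S:
f = 2Ω sin φ = 2 × 7.29×10⁻⁵ × sin 38° = 8.98×10⁻⁵ s⁻¹
Pressure gradient: |∂P/∂n| = 500 Pa / 165000 m = 3.03×10⁻³ Pa/m
Geostrophic balance (pressure-gradient force = Coriolis force):
V_g = (1/(fρ)) |∂P/∂n| = 3.03×10⁻³ / (8.98×10⁻⁵ × 0.969) = 34.8 m/s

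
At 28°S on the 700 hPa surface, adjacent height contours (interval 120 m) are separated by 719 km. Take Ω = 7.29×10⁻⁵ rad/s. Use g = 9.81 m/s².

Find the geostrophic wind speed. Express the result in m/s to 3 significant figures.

23.9 m/s

Coriolis parameter at 28°S:
f = 2Ω sin φ = 2 × 7.29×10⁻⁵ × sin 28° = 6.84×10⁻⁵ s⁻¹
Height gradient: |∂Z/∂n| = 120 m / 719000 m = 1.67×10⁻⁴
On a pressure surface, geostrophic balance gives V_g = (g/f)|∂Z/∂n|:
V_g = 9.81 × 1.67×10⁻⁴ / 6.84×10⁻⁵ = 23.9 m/s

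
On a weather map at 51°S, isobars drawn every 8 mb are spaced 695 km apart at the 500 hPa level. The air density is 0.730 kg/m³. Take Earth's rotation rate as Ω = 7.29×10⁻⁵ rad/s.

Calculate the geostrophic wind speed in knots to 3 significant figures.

Coriolis parameter at 51°S:
f = 2Ω sin φ = 2 × 7.29×10⁻⁵ × sin 51° = 1.13×10⁻⁴ s⁻¹
Pressure gradient: |∂P/∂n| = 800 Pa / 695000 m = 1.15×10⁻³ Pa/m
Geostrophic balance (pressure-gradient force = Coriolis force):
V_g = (1/(fρ)) |∂P/∂n| = 1.15×10⁻³ / (1.13×10⁻⁴ × 0.730) = 13.9 m/s
Converting: 13.9 m/s × 1.944 = 27.1 knots

27.1 knots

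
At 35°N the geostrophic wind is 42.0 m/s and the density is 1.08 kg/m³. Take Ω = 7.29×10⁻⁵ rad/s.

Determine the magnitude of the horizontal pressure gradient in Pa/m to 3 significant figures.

3.79×10⁻³ Pa/m

Coriolis parameter at 35°N:
f = 2Ω sin φ = 2 × 7.29×10⁻⁵ × sin 35° = 8.36×10⁻⁵ s⁻¹
Geostrophic balance rearranged: |∂P/∂n| = f ρ V_g
|∂P/∂n| = 8.36×10⁻⁵ × 1.08 × 42.0 = 3.79×10⁻³ Pa/m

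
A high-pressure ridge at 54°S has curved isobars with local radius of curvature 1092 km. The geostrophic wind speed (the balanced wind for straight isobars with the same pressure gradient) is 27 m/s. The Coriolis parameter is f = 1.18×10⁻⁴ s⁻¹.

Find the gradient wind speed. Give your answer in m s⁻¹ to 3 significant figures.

38.5 m s⁻¹

Around a high, pressure-gradient force acts outward with centrifugal, so Coriolis balances both:
fV = (1/ρ)|∂P/∂n| + V²/R  →  V² − fR·V + fR·V_g = 0
With fR = 1.18×10⁻⁴ × 1092×10³ m = 129 m/s:
V = [fR − √((fR)² − 4 fR V_g)]/2 = [129 − √(129² − 4×129×27)]/2 = 38.5 m/s
Supergeostrophic (V > V_g = 27 m/s), as expected around a high.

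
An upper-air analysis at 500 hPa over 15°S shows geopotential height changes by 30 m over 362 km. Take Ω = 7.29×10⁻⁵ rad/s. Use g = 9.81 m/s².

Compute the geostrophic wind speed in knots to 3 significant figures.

Coriolis parameter at 15°S:
f = 2Ω sin φ = 2 × 7.29×10⁻⁵ × sin 15° = 3.77×10⁻⁵ s⁻¹
Height gradient: |∂Z/∂n| = 30 m / 362000 m = 8.29×10⁻⁵
On a pressure surface, geostrophic balance gives V_g = (g/f)|∂Z/∂n|:
V_g = 9.81 × 8.29×10⁻⁵ / 3.77×10⁻⁵ = 21.5 m/s
Converting: 21.5 m/s × 1.944 = 41.9 knots

41.9 knots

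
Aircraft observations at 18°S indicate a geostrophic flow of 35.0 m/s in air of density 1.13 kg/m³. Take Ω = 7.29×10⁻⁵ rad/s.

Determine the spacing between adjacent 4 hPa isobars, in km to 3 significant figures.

224 km

Coriolis parameter at 18°S:
f = 2Ω sin φ = 2 × 7.29×10⁻⁵ × sin 18° = 4.51×10⁻⁵ s⁻¹
Geostrophic balance rearranged: |∂P/∂n| = f ρ V_g
|∂P/∂n| = 4.51×10⁻⁵ × 1.13 × 35.0 = 1.78×10⁻³ Pa/m
Isobar spacing: Δn = ΔP/|∂P/∂n| = 400 Pa / 1.78×10⁻³ Pa/m = 224478 m ≈ 224 km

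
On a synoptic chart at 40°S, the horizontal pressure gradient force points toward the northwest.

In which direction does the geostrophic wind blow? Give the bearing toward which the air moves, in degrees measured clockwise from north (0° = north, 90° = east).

The pressure-gradient force points toward the northwest (bearing 315°).
Geostrophic balance: in the Southern Hemisphere the Coriolis force deflects motion to the left, so the geostrophic wind blows 90° to the left of the pressure-gradient force (low pressure on the right).
Rotating 315° by 90° counterclockwise gives 225° — the wind blows toward the southwest.

225°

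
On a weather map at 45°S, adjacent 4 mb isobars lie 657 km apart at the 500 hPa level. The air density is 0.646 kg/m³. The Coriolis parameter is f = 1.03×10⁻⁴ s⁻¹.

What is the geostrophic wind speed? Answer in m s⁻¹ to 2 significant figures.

Pressure gradient: |∂P/∂n| = 400 Pa / 657000 m = 6.09×10⁻⁴ Pa/m
Geostrophic balance (pressure-gradient force = Coriolis force):
V_g = (1/(fρ)) |∂P/∂n| = 6.09×10⁻⁴ / (1.03×10⁻⁴ × 0.646) = 9.15 m/s

9.2 m s⁻¹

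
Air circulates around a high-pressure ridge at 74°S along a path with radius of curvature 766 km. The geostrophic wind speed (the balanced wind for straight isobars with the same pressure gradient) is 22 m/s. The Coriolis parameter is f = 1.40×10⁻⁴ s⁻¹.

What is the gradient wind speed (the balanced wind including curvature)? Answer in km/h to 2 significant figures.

Around a high, pressure-gradient force acts outward with centrifugal, so Coriolis balances both:
fV = (1/ρ)|∂P/∂n| + V²/R  →  V² − fR·V + fR·V_g = 0
With fR = 1.40×10⁻⁴ × 766×10³ m = 107 m/s:
V = [fR − √((fR)² − 4 fR V_g)]/2 = [107 − √(107² − 4×107×22)]/2 = 30.9 m/s
Supergeostrophic (V > V_g = 22 m/s), as expected around a high.
Converting: 30.9 m/s × 3.6 = 110 km/h

110 km/h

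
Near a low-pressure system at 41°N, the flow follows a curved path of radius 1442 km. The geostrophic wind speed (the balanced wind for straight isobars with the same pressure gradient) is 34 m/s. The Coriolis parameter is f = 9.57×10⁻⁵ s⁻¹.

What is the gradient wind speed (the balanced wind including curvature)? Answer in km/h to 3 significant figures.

Around a low, centrifugal force acts outward with Coriolis, so pressure-gradient force balances both:
(1/ρ)|∂P/∂n| = fV + V²/R  →  V² + fR·V − fR·V_g = 0
With fR = 9.57×10⁻⁵ × 1442×10³ m = 138 m/s:
V = [−fR + √((fR)² + 4 fR V_g)]/2 = [−138 + √(138² + 4×138×34)]/2 = 28.2 m/s
Subgeostrophic (V < V_g = 34 m/s), as expected around a low.
Converting: 28.2 m/s × 3.6 = 102 km/h

102 km/h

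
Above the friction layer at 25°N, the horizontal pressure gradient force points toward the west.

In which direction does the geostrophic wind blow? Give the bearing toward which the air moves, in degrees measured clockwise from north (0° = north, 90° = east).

000°

The pressure-gradient force points toward the west (bearing 270°).
Geostrophic balance: in the Northern Hemisphere the Coriolis force deflects motion to the right, so the geostrophic wind blows 90° to the right of the pressure-gradient force (low pressure on the left).
Rotating 270° by 90° clockwise gives 000° — the wind blows toward the north.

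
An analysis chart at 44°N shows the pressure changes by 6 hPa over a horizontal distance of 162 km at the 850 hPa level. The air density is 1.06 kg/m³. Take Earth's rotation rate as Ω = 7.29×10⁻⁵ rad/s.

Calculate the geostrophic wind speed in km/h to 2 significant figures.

Coriolis parameter at 44°N:
f = 2Ω sin φ = 2 × 7.29×10⁻⁵ × sin 44° = 1.01×10⁻⁴ s⁻¹
Pressure gradient: |∂P/∂n| = 600 Pa / 162000 m = 3.70×10⁻³ Pa/m
Geostrophic balance (pressure-gradient force = Coriolis force):
V_g = (1/(fρ)) |∂P/∂n| = 3.70×10⁻³ / (1.01×10⁻⁴ × 1.06) = 34.5 m/s
Converting: 34.5 m/s × 3.6 = 120 km/h

120 km/h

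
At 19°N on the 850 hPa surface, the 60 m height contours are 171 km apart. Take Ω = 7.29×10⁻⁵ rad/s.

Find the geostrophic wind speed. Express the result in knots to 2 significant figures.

Coriolis parameter at 19°N:
f = 2Ω sin φ = 2 × 7.29×10⁻⁵ × sin 19° = 4.75×10⁻⁵ s⁻¹
Height gradient: |∂Z/∂n| = 60 m / 171000 m = 3.51×10⁻⁴
On a pressure surface, geostrophic balance gives V_g = (g/f)|∂Z/∂n|:
V_g = 9.81 × 3.51×10⁻⁴ / 4.75×10⁻⁵ = 72.5 m/s
Converting: 72.5 m/s × 1.944 = 140 knots

140 knots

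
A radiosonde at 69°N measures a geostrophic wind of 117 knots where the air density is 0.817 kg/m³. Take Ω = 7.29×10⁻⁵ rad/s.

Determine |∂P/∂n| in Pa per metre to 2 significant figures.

6.7×10⁻³ Pa/m

Coriolis parameter at 69°N:
f = 2Ω sin φ = 2 × 7.29×10⁻⁵ × sin 69° = 1.36×10⁻⁴ s⁻¹
Wind speed in SI: 117 knots = 60.2 m/s
Geostrophic balance rearranged: |∂P/∂n| = f ρ V_g
|∂P/∂n| = 1.36×10⁻⁴ × 0.817 × 60.2 = 6.69×10⁻³ Pa/m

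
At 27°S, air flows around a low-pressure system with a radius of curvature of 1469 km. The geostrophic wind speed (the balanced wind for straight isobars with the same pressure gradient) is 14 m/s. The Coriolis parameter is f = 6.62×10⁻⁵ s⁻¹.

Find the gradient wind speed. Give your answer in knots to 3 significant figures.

Around a low, centrifugal force acts outward with Coriolis, so pressure-gradient force balances both:
(1/ρ)|∂P/∂n| = fV + V²/R  →  V² + fR·V − fR·V_g = 0
With fR = 6.62×10⁻⁵ × 1469×10³ m = 97.2 m/s:
V = [−fR + √((fR)² + 4 fR V_g)]/2 = [−97.2 + √(97.2² + 4×97.2×14)]/2 = 12.4 m/s
Subgeostrophic (V < V_g = 14 m/s), as expected around a low.
Converting: 12.4 m/s × 1.944 = 24.1 knots

24.1 knots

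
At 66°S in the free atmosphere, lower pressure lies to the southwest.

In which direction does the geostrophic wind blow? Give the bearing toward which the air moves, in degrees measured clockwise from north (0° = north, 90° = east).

The pressure-gradient force points toward the southwest (bearing 225°).
Geostrophic balance: in the Southern Hemisphere the Coriolis force deflects motion to the left, so the geostrophic wind blows 90° to the left of the pressure-gradient force (low pressure on the right).
Rotating 225° by 90° counterclockwise gives 135° — the wind blows toward the southeast.

135°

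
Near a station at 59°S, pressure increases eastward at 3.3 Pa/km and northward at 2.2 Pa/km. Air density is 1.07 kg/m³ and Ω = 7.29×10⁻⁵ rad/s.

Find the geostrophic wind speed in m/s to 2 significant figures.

Coriolis parameter at 59°S:
f = 2Ω sin φ = 2 × 7.29×10⁻⁵ × sin 59° = 1.25×10⁻⁴ s⁻¹
In the Southern Hemisphere f is negative: f = −1.25×10⁻⁴ s⁻¹.
Component geostrophic relations (x east, y north):
u_g = −(1/(fρ)) ∂P/∂y,  v_g = (1/(fρ)) ∂P/∂x
u_g = −(2.2×10⁻³)/(−1.25×10⁻⁴ × 1.07) = 16.5 m/s;  v_g = (3.3×10⁻³)/(−1.25×10⁻⁴ × 1.07) = −24.7 m/s
|V_g| = √(u_g² + v_g²) = 29.7 m/s

30 m/s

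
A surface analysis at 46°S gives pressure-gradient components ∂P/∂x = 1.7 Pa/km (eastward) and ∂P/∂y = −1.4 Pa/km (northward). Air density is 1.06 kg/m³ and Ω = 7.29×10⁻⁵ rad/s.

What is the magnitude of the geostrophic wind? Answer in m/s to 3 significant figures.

19.8 m/s

Coriolis parameter at 46°S:
f = 2Ω sin φ = 2 × 7.29×10⁻⁵ × sin 46° = 1.05×10⁻⁴ s⁻¹
In the Southern Hemisphere f is negative: f = −1.05×10⁻⁴ s⁻¹.
Component geostrophic relations (x east, y north):
u_g = −(1/(fρ)) ∂P/∂y,  v_g = (1/(fρ)) ∂P/∂x
u_g = −(−1.4×10⁻³)/(−1.05×10⁻⁴ × 1.06) = −12.6 m/s;  v_g = (1.7×10⁻³)/(−1.05×10⁻⁴ × 1.06) = −15.3 m/s
|V_g| = √(u_g² + v_g²) = 19.8 m/s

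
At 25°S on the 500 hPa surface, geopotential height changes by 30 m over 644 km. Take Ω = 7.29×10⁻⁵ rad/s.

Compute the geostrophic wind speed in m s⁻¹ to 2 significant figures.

7.4 m s⁻¹

Coriolis parameter at 25°S:
f = 2Ω sin φ = 2 × 7.29×10⁻⁵ × sin 25° = 6.16×10⁻⁵ s⁻¹
Height gradient: |∂Z/∂n| = 30 m / 644000 m = 4.66×10⁻⁵
On a pressure surface, geostrophic balance gives V_g = (g/f)|∂Z/∂n|:
V_g = 9.81 × 4.66×10⁻⁵ / 6.16×10⁻⁵ = 7.42 m/s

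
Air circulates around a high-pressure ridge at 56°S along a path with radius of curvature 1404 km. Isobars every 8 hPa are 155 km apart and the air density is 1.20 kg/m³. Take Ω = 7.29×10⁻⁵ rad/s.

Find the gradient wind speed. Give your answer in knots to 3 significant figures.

Coriolis parameter at 56°S:
f = 2Ω sin φ = 2 × 7.29×10⁻⁵ × sin 56° = 1.21×10⁻⁴ s⁻¹
Pressure gradient: |∂P/∂n| = 800 Pa / 155000 m = 5.16×10⁻³ Pa/m
Geostrophic speed: V_g = |∂P/∂n|/(fρ) = 5.16×10⁻³/(1.21×10⁻⁴ × 1.20) = 35.6 m/s
Around a high, pressure-gradient force acts outward with centrifugal, so Coriolis balances both:
fV = (1/ρ)|∂P/∂n| + V²/R  →  V² − fR·V + fR·V_g = 0
With fR = 1.21×10⁻⁴ × 1404×10³ m = 170 m/s:
V = [fR − √((fR)² − 4 fR V_g)]/2 = [170 − √(170² − 4×170×35.6)]/2 = 50.8 m/s
Supergeostrophic (V > V_g = 35.6 m/s), as expected around a high.
Converting: 50.8 m/s × 1.944 = 98.7 knots

98.7 knots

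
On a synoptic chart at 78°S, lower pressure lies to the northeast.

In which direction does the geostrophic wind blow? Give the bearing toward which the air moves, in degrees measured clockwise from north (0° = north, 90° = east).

315°

The pressure-gradient force points toward the northeast (bearing 045°).
Geostrophic balance: in the Southern Hemisphere the Coriolis force deflects motion to the left, so the geostrophic wind blows 90° to the left of the pressure-gradient force (low pressure on the right).
Rotating 045° by 90° counterclockwise gives 315° — the wind blows toward the northwest.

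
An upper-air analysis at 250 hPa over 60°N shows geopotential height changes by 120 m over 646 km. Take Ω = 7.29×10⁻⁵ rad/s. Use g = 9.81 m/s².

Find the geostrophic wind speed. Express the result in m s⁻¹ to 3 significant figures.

Coriolis parameter at 60°N:
f = 2Ω sin φ = 2 × 7.29×10⁻⁵ × sin 60° = 1.26×10⁻⁴ s⁻¹
Height gradient: |∂Z/∂n| = 120 m / 646000 m = 1.86×10⁻⁴
On a pressure surface, geostrophic balance gives V_g = (g/f)|∂Z/∂n|:
V_g = 9.81 × 1.86×10⁻⁴ / 1.26×10⁻⁴ = 14.4 m/s

14.4 m s⁻¹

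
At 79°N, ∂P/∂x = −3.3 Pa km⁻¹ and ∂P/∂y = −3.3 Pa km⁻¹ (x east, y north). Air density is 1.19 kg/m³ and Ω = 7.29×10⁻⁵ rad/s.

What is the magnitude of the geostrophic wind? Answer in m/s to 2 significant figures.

Coriolis parameter at 79°N:
f = 2Ω sin φ = 2 × 7.29×10⁻⁵ × sin 79° = 1.43×10⁻⁴ s⁻¹
Component geostrophic relations (x east, y north):
u_g = −(1/(fρ)) ∂P/∂y,  v_g = (1/(fρ)) ∂P/∂x
u_g = −(−3.3×10⁻³)/(1.43×10⁻⁴ × 1.19) = 19.4 m/s;  v_g = (−3.3×10⁻³)/(1.43×10⁻⁴ × 1.19) = −19.4 m/s
|V_g| = √(u_g² + v_g²) = 27.4 m/s

27 m/s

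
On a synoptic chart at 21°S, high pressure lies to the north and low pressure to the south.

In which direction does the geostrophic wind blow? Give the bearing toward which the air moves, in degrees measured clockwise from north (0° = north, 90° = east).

090°

The pressure-gradient force points toward the south (bearing 180°).
Geostrophic balance: in the Southern Hemisphere the Coriolis force deflects motion to the left, so the geostrophic wind blows 90° to the left of the pressure-gradient force (low pressure on the right).
Rotating 180° by 90° counterclockwise gives 090° — the wind blows toward the east.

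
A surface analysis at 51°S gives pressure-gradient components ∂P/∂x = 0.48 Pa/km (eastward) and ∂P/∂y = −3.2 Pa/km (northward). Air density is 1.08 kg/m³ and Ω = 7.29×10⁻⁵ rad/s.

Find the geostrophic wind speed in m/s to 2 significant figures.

Coriolis parameter at 51°S:
f = 2Ω sin φ = 2 × 7.29×10⁻⁵ × sin 51° = 1.13×10⁻⁴ s⁻¹
In the Southern Hemisphere f is negative: f = −1.13×10⁻⁴ s⁻¹.
Component geostrophic relations (x east, y north):
u_g = −(1/(fρ)) ∂P/∂y,  v_g = (1/(fρ)) ∂P/∂x
u_g = −(−3.2×10⁻³)/(−1.13×10⁻⁴ × 1.08) = −26.1 m/s;  v_g = (0.48×10⁻³)/(−1.13×10⁻⁴ × 1.08) = −3.92 m/s
|V_g| = √(u_g² + v_g²) = 26.4 m/s

26 m/s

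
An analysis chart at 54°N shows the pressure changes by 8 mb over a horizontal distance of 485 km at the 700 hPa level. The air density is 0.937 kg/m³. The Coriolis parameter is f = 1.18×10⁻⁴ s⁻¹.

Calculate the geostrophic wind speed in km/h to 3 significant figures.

Pressure gradient: |∂P/∂n| = 800 Pa / 485000 m = 1.65×10⁻³ Pa/m
Geostrophic balance (pressure-gradient force = Coriolis force):
V_g = (1/(fρ)) |∂P/∂n| = 1.65×10⁻³ / (1.18×10⁻⁴ × 0.937) = 14.9 m/s
Converting: 14.9 m/s × 3.6 = 53.7 km/h

53.7 km/h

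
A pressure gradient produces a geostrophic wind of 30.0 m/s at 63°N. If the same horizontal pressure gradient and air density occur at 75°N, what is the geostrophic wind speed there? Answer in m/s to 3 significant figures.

With the same pressure gradient and density, V_g ∝ 1/f ∝ 1/sin φ.
V₂ = V₁ · sin φ₁ / sin φ₂ = 30.0 × sin 63° / sin 75°
V₂ = 30.0 × 0.8910/0.9659 = 27.7 m/s

27.7 m/s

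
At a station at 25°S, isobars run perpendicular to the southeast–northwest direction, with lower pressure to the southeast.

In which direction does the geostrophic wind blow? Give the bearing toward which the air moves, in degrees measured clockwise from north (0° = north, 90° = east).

045°

The pressure-gradient force points toward the southeast (bearing 135°).
Geostrophic balance: in the Southern Hemisphere the Coriolis force deflects motion to the left, so the geostrophic wind blows 90° to the left of the pressure-gradient force (low pressure on the right).
Rotating 135° by 90° counterclockwise gives 045° — the wind blows toward the northeast.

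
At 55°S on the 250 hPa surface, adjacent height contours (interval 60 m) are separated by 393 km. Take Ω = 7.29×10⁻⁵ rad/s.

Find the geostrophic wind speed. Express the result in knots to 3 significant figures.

24.4 knots

Coriolis parameter at 55°S:
f = 2Ω sin φ = 2 × 7.29×10⁻⁵ × sin 55° = 1.19×10⁻⁴ s⁻¹
Height gradient: |∂Z/∂n| = 60 m / 393000 m = 1.53×10⁻⁴
On a pressure surface, geostrophic balance gives V_g = (g/f)|∂Z/∂n|:
V_g = 9.81 × 1.53×10⁻⁴ / 1.19×10⁻⁴ = 12.5 m/s
Converting: 12.5 m/s × 1.944 = 24.4 knots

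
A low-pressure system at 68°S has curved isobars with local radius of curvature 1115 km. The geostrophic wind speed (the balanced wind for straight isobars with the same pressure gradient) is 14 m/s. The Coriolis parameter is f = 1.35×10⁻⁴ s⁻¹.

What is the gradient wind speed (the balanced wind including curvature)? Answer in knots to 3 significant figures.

25.1 knots

Around a low, centrifugal force acts outward with Coriolis, so pressure-gradient force balances both:
(1/ρ)|∂P/∂n| = fV + V²/R  →  V² + fR·V − fR·V_g = 0
With fR = 1.35×10⁻⁴ × 1115×10³ m = 151 m/s:
V = [−fR + √((fR)² + 4 fR V_g)]/2 = [−151 + √(151² + 4×151×14)]/2 = 12.9 m/s
Subgeostrophic (V < V_g = 14 m/s), as expected around a low.
Converting: 12.9 m/s × 1.944 = 25.1 knots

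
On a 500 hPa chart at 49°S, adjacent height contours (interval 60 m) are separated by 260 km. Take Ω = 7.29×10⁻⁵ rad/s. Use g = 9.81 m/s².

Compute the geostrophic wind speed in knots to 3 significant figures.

Coriolis parameter at 49°S:
f = 2Ω sin φ = 2 × 7.29×10⁻⁵ × sin 49° = 1.10×10⁻⁴ s⁻¹
Height gradient: |∂Z/∂n| = 60 m / 260000 m = 2.31×10⁻⁴
On a pressure surface, geostrophic balance gives V_g = (g/f)|∂Z/∂n|:
V_g = 9.81 × 2.31×10⁻⁴ / 1.10×10⁻⁴ = 20.6 m/s
Converting: 20.6 m/s × 1.944 = 40.0 knots

40.0 knots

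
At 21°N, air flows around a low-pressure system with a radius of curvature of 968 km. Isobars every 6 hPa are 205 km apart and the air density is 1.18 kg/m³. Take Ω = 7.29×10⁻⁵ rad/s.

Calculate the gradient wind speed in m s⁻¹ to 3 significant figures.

29.9 m s⁻¹

Coriolis parameter at 21°N:
f = 2Ω sin φ = 2 × 7.29×10⁻⁵ × sin 21° = 5.23×10⁻⁵ s⁻¹
Pressure gradient: |∂P/∂n| = 600 Pa / 205000 m = 2.93×10⁻³ Pa/m
Geostrophic speed: V_g = |∂P/∂n|/(fρ) = 2.93×10⁻³/(5.23×10⁻⁵ × 1.18) = 47.5 m/s
Around a low, centrifugal force acts outward with Coriolis, so pressure-gradient force balances both:
(1/ρ)|∂P/∂n| = fV + V²/R  →  V² + fR·V − fR·V_g = 0
With fR = 5.23×10⁻⁵ × 968×10³ m = 50.6 m/s:
V = [−fR + √((fR)² + 4 fR V_g)]/2 = [−50.6 + √(50.6² + 4×50.6×47.5)]/2 = 29.9 m/s
Subgeostrophic (V < V_g = 47.5 m/s), as expected around a low.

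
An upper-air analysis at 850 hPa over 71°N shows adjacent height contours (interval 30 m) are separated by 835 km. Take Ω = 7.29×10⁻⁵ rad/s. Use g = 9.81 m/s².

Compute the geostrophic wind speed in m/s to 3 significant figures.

2.56 m/s

Coriolis parameter at 71°N:
f = 2Ω sin φ = 2 × 7.29×10⁻⁵ × sin 71° = 1.38×10⁻⁴ s⁻¹
Height gradient: |∂Z/∂n| = 30 m / 835000 m = 3.59×10⁻⁵
On a pressure surface, geostrophic balance gives V_g = (g/f)|∂Z/∂n|:
V_g = 9.81 × 3.59×10⁻⁵ / 1.38×10⁻⁴ = 2.56 m/s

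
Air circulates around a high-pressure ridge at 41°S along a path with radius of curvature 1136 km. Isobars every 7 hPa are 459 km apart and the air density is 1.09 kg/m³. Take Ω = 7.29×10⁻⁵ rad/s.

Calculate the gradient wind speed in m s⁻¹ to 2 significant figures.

17 m s⁻¹

Coriolis parameter at 41°S:
f = 2Ω sin φ = 2 × 7.29×10⁻⁵ × sin 41° = 9.57×10⁻⁵ s⁻¹
Pressure gradient: |∂P/∂n| = 700 Pa / 459000 m = 1.53×10⁻³ Pa/m
Geostrophic speed: V_g = |∂P/∂n|/(fρ) = 1.53×10⁻³/(9.57×10⁻⁵ × 1.09) = 14.6 m/s
Around a high, pressure-gradient force acts outward with centrifugal, so Coriolis balances both:
fV = (1/ρ)|∂P/∂n| + V²/R  →  V² − fR·V + fR·V_g = 0
With fR = 9.57×10⁻⁵ × 1136×10³ m = 109 m/s:
V = [fR − √((fR)² − 4 fR V_g)]/2 = [109 − √(109² − 4×109×14.6)]/2 = 17.4 m/s
Supergeostrophic (V > V_g = 14.6 m/s), as expected around a high.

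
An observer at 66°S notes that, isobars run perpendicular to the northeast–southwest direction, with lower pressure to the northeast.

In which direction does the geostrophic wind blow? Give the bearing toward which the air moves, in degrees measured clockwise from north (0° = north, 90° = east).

The pressure-gradient force points toward the northeast (bearing 045°).
Geostrophic balance: in the Southern Hemisphere the Coriolis force deflects motion to the left, so the geostrophic wind blows 90° to the left of the pressure-gradient force (low pressure on the right).
Rotating 045° by 90° counterclockwise gives 315° — the wind blows toward the northwest.

315°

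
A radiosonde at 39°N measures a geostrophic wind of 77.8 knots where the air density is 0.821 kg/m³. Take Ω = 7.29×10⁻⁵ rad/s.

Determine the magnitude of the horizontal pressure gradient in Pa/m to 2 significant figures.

3.0×10⁻³ Pa/m

Coriolis parameter at 39°N:
f = 2Ω sin φ = 2 × 7.29×10⁻⁵ × sin 39° = 9.18×10⁻⁵ s⁻¹
Wind speed in SI: 77.8 knots = 40.0 m/s
Geostrophic balance rearranged: |∂P/∂n| = f ρ V_g
|∂P/∂n| = 9.18×10⁻⁵ × 0.821 × 40.0 = 3.02×10⁻³ Pa/m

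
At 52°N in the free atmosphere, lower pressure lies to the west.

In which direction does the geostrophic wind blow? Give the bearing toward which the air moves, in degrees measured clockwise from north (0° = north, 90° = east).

000°

The pressure-gradient force points toward the west (bearing 270°).
Geostrophic balance: in the Northern Hemisphere the Coriolis force deflects motion to the right, so the geostrophic wind blows 90° to the right of the pressure-gradient force (low pressure on the left).
Rotating 270° by 90° clockwise gives 000° — the wind blows toward the north.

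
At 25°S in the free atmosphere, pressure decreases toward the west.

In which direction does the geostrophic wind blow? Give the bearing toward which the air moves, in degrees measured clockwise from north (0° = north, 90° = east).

180°

The pressure-gradient force points toward the west (bearing 270°).
Geostrophic balance: in the Southern Hemisphere the Coriolis force deflects motion to the left, so the geostrophic wind blows 90° to the left of the pressure-gradient force (low pressure on the right).
Rotating 270° by 90° counterclockwise gives 180° — the wind blows toward the south.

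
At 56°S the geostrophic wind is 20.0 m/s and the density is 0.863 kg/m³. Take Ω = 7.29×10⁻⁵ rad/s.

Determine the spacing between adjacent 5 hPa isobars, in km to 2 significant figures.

Coriolis parameter at 56°S:
f = 2Ω sin φ = 2 × 7.29×10⁻⁵ × sin 56° = 1.21×10⁻⁴ s⁻¹
Geostrophic balance rearranged: |∂P/∂n| = f ρ V_g
|∂P/∂n| = 1.21×10⁻⁴ × 0.863 × 20.0 = 2.09×10⁻³ Pa/m
Isobar spacing: Δn = ΔP/|∂P/∂n| = 500 Pa / 2.09×10⁻³ Pa/m = 239661 m ≈ 240 km

240 km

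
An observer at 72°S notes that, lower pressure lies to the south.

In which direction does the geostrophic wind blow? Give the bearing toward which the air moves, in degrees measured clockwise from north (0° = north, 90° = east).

The pressure-gradient force points toward the south (bearing 180°).
Geostrophic balance: in the Southern Hemisphere the Coriolis force deflects motion to the left, so the geostrophic wind blows 90° to the left of the pressure-gradient force (low pressure on the right).
Rotating 180° by 90° counterclockwise gives 090° — the wind blows toward the east.

090°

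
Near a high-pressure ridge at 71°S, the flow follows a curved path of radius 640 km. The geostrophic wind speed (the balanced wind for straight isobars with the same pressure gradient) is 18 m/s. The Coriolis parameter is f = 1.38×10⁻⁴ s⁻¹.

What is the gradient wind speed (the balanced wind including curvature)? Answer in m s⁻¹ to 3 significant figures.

25.2 m s⁻¹

Around a high, pressure-gradient force acts outward with centrifugal, so Coriolis balances both:
fV = (1/ρ)|∂P/∂n| + V²/R  →  V² − fR·V + fR·V_g = 0
With fR = 1.38×10⁻⁴ × 640×10³ m = 88.3 m/s:
V = [fR − √((fR)² − 4 fR V_g)]/2 = [88.3 − √(88.3² − 4×88.3×18)]/2 = 25.2 m/s
Supergeostrophic (V > V_g = 18 m/s), as expected around a high.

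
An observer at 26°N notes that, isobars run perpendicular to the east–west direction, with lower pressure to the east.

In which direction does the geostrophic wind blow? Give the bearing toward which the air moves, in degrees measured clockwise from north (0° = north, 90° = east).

The pressure-gradient force points toward the east (bearing 090°).
Geostrophic balance: in the Northern Hemisphere the Coriolis force deflects motion to the right, so the geostrophic wind blows 90° to the right of the pressure-gradient force (low pressure on the left).
Rotating 090° by 90° clockwise gives 180° — the wind blows toward the south.

180°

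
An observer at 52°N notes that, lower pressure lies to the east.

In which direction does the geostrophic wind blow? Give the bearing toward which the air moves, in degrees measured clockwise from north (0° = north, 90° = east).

The pressure-gradient force points toward the east (bearing 090°).
Geostrophic balance: in the Northern Hemisphere the Coriolis force deflects motion to the right, so the geostrophic wind blows 90° to the right of the pressure-gradient force (low pressure on the left).
Rotating 090° by 90° clockwise gives 180° — the wind blows toward the south.

180°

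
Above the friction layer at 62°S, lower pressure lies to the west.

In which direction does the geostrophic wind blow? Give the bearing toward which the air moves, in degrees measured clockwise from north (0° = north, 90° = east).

The pressure-gradient force points toward the west (bearing 270°).
Geostrophic balance: in the Southern Hemisphere the Coriolis force deflects motion to the left, so the geostrophic wind blows 90° to the left of the pressure-gradient force (low pressure on the right).
Rotating 270° by 90° counterclockwise gives 180° — the wind blows toward the south.

180°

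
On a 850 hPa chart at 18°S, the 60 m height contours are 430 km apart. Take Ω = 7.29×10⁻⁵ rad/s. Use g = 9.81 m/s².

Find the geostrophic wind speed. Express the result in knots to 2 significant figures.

59 knots

Coriolis parameter at 18°S:
f = 2Ω sin φ = 2 × 7.29×10⁻⁵ × sin 18° = 4.51×10⁻⁵ s⁻¹
Height gradient: |∂Z/∂n| = 60 m / 430000 m = 1.40×10⁻⁴
On a pressure surface, geostrophic balance gives V_g = (g/f)|∂Z/∂n|:
V_g = 9.81 × 1.40×10⁻⁴ / 4.51×10⁻⁵ = 30.4 m/s
Converting: 30.4 m/s × 1.944 = 59 knots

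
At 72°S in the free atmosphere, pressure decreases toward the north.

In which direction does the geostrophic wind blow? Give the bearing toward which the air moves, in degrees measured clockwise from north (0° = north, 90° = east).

270°

The pressure-gradient force points toward the north (bearing 000°).
Geostrophic balance: in the Southern Hemisphere the Coriolis force deflects motion to the left, so the geostrophic wind blows 90° to the left of the pressure-gradient force (low pressure on the right).
Rotating 000° by 90° counterclockwise gives 270° — the wind blows toward the west.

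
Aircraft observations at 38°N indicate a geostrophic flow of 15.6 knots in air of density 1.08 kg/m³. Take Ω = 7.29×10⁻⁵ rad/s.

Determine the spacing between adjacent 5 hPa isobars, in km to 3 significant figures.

Coriolis parameter at 38°N:
f = 2Ω sin φ = 2 × 7.29×10⁻⁵ × sin 38° = 8.98×10⁻⁵ s⁻¹
Wind speed in SI: 15.6 knots = 8.03 m/s
Geostrophic balance rearranged: |∂P/∂n| = f ρ V_g
|∂P/∂n| = 8.98×10⁻⁵ × 1.08 × 8.03 = 7.78×10⁻⁴ Pa/m
Isobar spacing: Δn = ΔP/|∂P/∂n| = 500 Pa / 7.78×10⁻⁴ Pa/m = 642664 m ≈ 643 km

643 km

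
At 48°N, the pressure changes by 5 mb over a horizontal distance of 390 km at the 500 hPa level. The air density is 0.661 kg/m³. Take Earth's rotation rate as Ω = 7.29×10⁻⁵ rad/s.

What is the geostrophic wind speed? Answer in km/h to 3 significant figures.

Coriolis parameter at 48°N:
f = 2Ω sin φ = 2 × 7.29×10⁻⁵ × sin 48° = 1.08×10⁻⁴ s⁻¹
Pressure gradient: |∂P/∂n| = 500 Pa / 390000 m = 1.28×10⁻³ Pa/m
Geostrophic balance (pressure-gradient force = Coriolis force):
V_g = (1/(fρ)) |∂P/∂n| = 1.28×10⁻³ / (1.08×10⁻⁴ × 0.661) = 17.9 m/s
Converting: 17.9 m/s × 3.6 = 64.4 km/h

64.4 km/h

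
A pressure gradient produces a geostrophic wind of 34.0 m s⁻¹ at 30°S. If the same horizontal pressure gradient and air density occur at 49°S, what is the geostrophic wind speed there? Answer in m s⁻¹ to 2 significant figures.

23 m s⁻¹

With the same pressure gradient and density, V_g ∝ 1/f ∝ 1/sin φ.
V₂ = V₁ · sin φ₁ / sin φ₂ = 34.0 × sin 30° / sin 49°
V₂ = 34.0 × 0.5000/0.7547 = 23 m s⁻¹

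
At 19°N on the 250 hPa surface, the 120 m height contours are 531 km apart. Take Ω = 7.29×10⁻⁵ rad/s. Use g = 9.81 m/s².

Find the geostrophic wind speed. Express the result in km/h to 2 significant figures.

Coriolis parameter at 19°N:
f = 2Ω sin φ = 2 × 7.29×10⁻⁵ × sin 19° = 4.75×10⁻⁵ s⁻¹
Height gradient: |∂Z/∂n| = 120 m / 531000 m = 2.26×10⁻⁴
On a pressure surface, geostrophic balance gives V_g = (g/f)|∂Z/∂n|:
V_g = 9.81 × 2.26×10⁻⁴ / 4.75×10⁻⁵ = 46.7 m/s
Converting: 46.7 m/s × 3.6 = 170 km/h

170 km/h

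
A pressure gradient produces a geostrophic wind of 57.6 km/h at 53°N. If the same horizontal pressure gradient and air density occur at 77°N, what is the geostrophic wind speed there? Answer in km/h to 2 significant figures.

47 km/h

With the same pressure gradient and density, V_g ∝ 1/f ∝ 1/sin φ.
V₂ = V₁ · sin φ₁ / sin φ₂ = 57.6 × sin 53° / sin 77°
V₂ = 57.6 × 0.7986/0.9744 = 47 km/h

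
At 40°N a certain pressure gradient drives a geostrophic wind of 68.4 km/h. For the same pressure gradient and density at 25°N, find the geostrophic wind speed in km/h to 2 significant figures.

With the same pressure gradient and density, V_g ∝ 1/f ∝ 1/sin φ.
V₂ = V₁ · sin φ₁ / sin φ₂ = 68.4 × sin 40° / sin 25°
V₂ = 68.4 × 0.6428/0.4226 = 100 km/h

100 km/h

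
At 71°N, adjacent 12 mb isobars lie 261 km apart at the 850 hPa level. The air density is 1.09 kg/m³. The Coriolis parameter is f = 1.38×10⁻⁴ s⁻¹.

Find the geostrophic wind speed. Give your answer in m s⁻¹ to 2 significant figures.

31 m s⁻¹

Pressure gradient: |∂P/∂n| = 1200 Pa / 261000 m = 4.60×10⁻³ Pa/m
Geostrophic balance (pressure-gradient force = Coriolis force):
V_g = (1/(fρ)) |∂P/∂n| = 4.60×10⁻³ / (1.38×10⁻⁴ × 1.09) = 30.6 m/s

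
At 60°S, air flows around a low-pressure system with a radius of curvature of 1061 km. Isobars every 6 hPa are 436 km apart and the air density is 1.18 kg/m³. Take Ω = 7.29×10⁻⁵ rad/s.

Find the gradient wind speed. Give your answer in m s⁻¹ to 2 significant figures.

8.7 m s⁻¹

Coriolis parameter at 60°S:
f = 2Ω sin φ = 2 × 7.29×10⁻⁵ × sin 60° = 1.26×10⁻⁴ s⁻¹
Pressure gradient: |∂P/∂n| = 600 Pa / 436000 m = 1.38×10⁻³ Pa/m
Geostrophic speed: V_g = |∂P/∂n|/(fρ) = 1.38×10⁻³/(1.26×10⁻⁴ × 1.18) = 9.24 m/s
Around a low, centrifugal force acts outward with Coriolis, so pressure-gradient force balances both:
(1/ρ)|∂P/∂n| = fV + V²/R  →  V² + fR·V − fR·V_g = 0
With fR = 1.26×10⁻⁴ × 1061×10³ m = 134 m/s:
V = [−fR + √((fR)² + 4 fR V_g)]/2 = [−134 + √(134² + 4×134×9.24)]/2 = 8.67 m/s
Subgeostrophic (V < V_g = 9.24 m/s), as expected around a low.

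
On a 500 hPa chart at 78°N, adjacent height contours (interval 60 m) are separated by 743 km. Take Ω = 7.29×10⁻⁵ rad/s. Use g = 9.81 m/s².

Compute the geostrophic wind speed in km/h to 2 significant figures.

Coriolis parameter at 78°N:
f = 2Ω sin φ = 2 × 7.29×10⁻⁵ × sin 78° = 1.43×10⁻⁴ s⁻¹
Height gradient: |∂Z/∂n| = 60 m / 743000 m = 8.08×10⁻⁵
On a pressure surface, geostrophic balance gives V_g = (g/f)|∂Z/∂n|:
V_g = 9.81 × 8.08×10⁻⁵ / 1.43×10⁻⁴ = 5.55 m/s
Converting: 5.55 m/s × 3.6 = 20 km/h

20 km/h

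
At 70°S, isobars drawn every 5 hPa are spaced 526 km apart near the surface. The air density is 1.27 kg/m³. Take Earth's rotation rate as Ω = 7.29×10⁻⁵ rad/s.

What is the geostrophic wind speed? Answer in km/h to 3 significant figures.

19.7 km/h

Coriolis parameter at 70°S:
f = 2Ω sin φ = 2 × 7.29×10⁻⁵ × sin 70° = 1.37×10⁻⁴ s⁻¹
Pressure gradient: |∂P/∂n| = 500 Pa / 526000 m = 9.51×10⁻⁴ Pa/m
Geostrophic balance (pressure-gradient force = Coriolis force):
V_g = (1/(fρ)) |∂P/∂n| = 9.51×10⁻⁴ / (1.37×10⁻⁴ × 1.27) = 5.46 m/s
Converting: 5.46 m/s × 3.6 = 19.7 km/h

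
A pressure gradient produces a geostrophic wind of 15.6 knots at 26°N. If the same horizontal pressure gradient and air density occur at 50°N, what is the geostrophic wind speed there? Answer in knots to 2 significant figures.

8.9 knots

With the same pressure gradient and density, V_g ∝ 1/f ∝ 1/sin φ.
V₂ = V₁ · sin φ₁ / sin φ₂ = 15.6 × sin 26° / sin 50°
V₂ = 15.6 × 0.4384/0.7660 = 8.9 knots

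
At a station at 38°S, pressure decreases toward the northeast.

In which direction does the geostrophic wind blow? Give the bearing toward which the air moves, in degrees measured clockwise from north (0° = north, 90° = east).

The pressure-gradient force points toward the northeast (bearing 045°).
Geostrophic balance: in the Southern Hemisphere the Coriolis force deflects motion to the left, so the geostrophic wind blows 90° to the left of the pressure-gradient force (low pressure on the right).
Rotating 045° by 90° counterclockwise gives 315° — the wind blows toward the northwest.

315°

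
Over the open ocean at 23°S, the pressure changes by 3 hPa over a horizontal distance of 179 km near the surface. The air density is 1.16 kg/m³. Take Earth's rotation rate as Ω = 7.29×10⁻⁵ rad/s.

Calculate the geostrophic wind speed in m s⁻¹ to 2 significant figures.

25 m s⁻¹

Coriolis parameter at 23°S:
f = 2Ω sin φ = 2 × 7.29×10⁻⁵ × sin 23° = 5.70×10⁻⁵ s⁻¹
Pressure gradient: |∂P/∂n| = 300 Pa / 179000 m = 1.68×10⁻³ Pa/m
Geostrophic balance (pressure-gradient force = Coriolis force):
V_g = (1/(fρ)) |∂P/∂n| = 1.68×10⁻³ / (5.70×10⁻⁵ × 1.16) = 25.4 m/s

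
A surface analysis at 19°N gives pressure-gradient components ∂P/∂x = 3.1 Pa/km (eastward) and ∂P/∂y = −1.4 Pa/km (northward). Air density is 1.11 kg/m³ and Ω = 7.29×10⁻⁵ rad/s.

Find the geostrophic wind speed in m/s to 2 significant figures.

Coriolis parameter at 19°N:
f = 2Ω sin φ = 2 × 7.29×10⁻⁵ × sin 19° = 4.75×10⁻⁵ s⁻¹
Component geostrophic relations (x east, y north):
u_g = −(1/(fρ)) ∂P/∂y,  v_g = (1/(fρ)) ∂P/∂x
u_g = −(−1.4×10⁻³)/(4.75×10⁻⁵ × 1.11) = 26.6 m/s;  v_g = (3.1×10⁻³)/(4.75×10⁻⁵ × 1.11) = 58.8 m/s
|V_g| = √(u_g² + v_g²) = 64.6 m/s

65 m/s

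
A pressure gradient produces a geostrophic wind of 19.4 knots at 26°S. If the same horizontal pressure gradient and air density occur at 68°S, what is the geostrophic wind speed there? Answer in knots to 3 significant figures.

9.17 knots

With the same pressure gradient and density, V_g ∝ 1/f ∝ 1/sin φ.
V₂ = V₁ · sin φ₁ / sin φ₂ = 19.4 × sin 26° / sin 68°
V₂ = 19.4 × 0.4384/0.9272 = 9.17 knots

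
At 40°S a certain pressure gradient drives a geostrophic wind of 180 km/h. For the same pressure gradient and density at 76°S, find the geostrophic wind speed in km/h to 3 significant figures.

With the same pressure gradient and density, V_g ∝ 1/f ∝ 1/sin φ.
V₂ = V₁ · sin φ₁ / sin φ₂ = 180 × sin 40° / sin 76°
V₂ = 180 × 0.6428/0.9703 = 119 km/h

119 km/h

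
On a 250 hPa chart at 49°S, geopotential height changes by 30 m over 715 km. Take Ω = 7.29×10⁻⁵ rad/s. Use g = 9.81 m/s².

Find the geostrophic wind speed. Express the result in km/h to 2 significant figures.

13 km/h

Coriolis parameter at 49°S:
f = 2Ω sin φ = 2 × 7.29×10⁻⁵ × sin 49° = 1.10×10⁻⁴ s⁻¹
Height gradient: |∂Z/∂n| = 30 m / 715000 m = 4.20×10⁻⁵
On a pressure surface, geostrophic balance gives V_g = (g/f)|∂Z/∂n|:
V_g = 9.81 × 4.20×10⁻⁵ / 1.10×10⁻⁴ = 3.74 m/s
Converting: 3.74 m/s × 3.6 = 13 km/h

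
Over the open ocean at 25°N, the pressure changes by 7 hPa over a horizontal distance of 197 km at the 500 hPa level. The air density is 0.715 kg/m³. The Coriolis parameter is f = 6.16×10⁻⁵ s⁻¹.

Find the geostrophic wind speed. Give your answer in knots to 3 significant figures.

157 knots

Pressure gradient: |∂P/∂n| = 700 Pa / 197000 m = 3.55×10⁻³ Pa/m
Geostrophic balance (pressure-gradient force = Coriolis force):
V_g = (1/(fρ)) |∂P/∂n| = 3.55×10⁻³ / (6.16×10⁻⁵ × 0.715) = 80.7 m/s
Converting: 80.7 m/s × 1.944 = 157 knots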